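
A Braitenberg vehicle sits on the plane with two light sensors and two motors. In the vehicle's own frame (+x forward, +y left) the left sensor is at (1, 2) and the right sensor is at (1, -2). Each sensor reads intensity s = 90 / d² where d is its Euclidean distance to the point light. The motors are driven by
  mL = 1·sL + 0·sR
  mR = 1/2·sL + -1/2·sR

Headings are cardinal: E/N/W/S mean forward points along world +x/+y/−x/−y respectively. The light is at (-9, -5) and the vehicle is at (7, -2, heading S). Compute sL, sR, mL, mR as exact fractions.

45/164 9/20 45/164 -18/205

left sensor world pos  = (9, -3); dL² = 328
right sensor world pos = (5, -3); dR² = 200
sL = 90/328 = 45/164
sR = 90/200 = 9/20
mL = 1·sL + 0·sR = 45/164
mR = 1/2·sL + -1/2·sR = -18/205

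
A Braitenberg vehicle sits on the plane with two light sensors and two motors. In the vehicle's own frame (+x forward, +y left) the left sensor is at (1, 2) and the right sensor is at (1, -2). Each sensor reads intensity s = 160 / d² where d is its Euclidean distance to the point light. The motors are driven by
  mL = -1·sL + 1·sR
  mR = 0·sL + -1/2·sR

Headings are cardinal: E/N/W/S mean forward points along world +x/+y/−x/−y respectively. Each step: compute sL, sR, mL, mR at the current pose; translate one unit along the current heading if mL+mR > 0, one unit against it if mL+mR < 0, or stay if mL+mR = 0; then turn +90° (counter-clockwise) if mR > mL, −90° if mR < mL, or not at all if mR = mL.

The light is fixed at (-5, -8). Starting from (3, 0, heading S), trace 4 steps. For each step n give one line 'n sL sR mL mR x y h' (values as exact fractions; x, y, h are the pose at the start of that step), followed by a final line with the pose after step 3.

0 160/149 32/17 2048/2533 -16/17 3 0 S
1 80/49 16/17 -576/833 -8/17 3 1 W
2 32/37 160/113 2304/4181 -80/113 4 1 S
3 5/4 10/13 -25/52 -5/13 4 2 W
final 5 2 S

n=0: pose=(3,0,S); sL=160/149, sR=32/17; mL=2048/2533, mR=-16/17; mL+mR=-336/2533 → advance -1; mR−mL=-4432/2533 → turn -1·90°
n=1: pose=(3,1,W); sL=80/49, sR=16/17; mL=-576/833, mR=-8/17; mL+mR=-968/833 → advance -1; mR−mL=184/833 → turn +1·90°
n=2: pose=(4,1,S); sL=32/37, sR=160/113; mL=2304/4181, mR=-80/113; mL+mR=-656/4181 → advance -1; mR−mL=-5264/4181 → turn -1·90°
n=3: pose=(4,2,W); sL=5/4, sR=10/13; mL=-25/52, mR=-5/13; mL+mR=-45/52 → advance -1; mR−mL=5/52 → turn +1·90°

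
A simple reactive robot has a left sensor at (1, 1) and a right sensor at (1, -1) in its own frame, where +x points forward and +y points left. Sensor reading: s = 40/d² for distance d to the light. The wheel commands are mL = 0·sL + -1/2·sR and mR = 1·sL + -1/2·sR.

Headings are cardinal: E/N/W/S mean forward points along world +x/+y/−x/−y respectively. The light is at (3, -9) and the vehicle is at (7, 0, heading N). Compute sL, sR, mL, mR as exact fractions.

40/109 8/25 -4/25 564/2725

left sensor world pos  = (6, 1); dL² = 109
right sensor world pos = (8, 1); dR² = 125
sL = 40/109 = 40/109
sR = 40/125 = 8/25
mL = 0·sL + -1/2·sR = -4/25
mR = 1·sL + -1/2·sR = 564/2725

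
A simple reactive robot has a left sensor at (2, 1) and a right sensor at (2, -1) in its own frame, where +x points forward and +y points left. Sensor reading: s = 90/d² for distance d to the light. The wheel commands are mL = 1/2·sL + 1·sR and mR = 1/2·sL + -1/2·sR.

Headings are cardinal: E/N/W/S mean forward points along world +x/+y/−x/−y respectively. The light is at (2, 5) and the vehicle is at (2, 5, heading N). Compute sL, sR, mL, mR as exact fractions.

18 18 27 0

left sensor world pos  = (1, 7); dL² = 5
right sensor world pos = (3, 7); dR² = 5
sL = 90/5 = 18
sR = 90/5 = 18
mL = 1/2·sL + 1·sR = 27
mR = 1/2·sL + -1/2·sR = 0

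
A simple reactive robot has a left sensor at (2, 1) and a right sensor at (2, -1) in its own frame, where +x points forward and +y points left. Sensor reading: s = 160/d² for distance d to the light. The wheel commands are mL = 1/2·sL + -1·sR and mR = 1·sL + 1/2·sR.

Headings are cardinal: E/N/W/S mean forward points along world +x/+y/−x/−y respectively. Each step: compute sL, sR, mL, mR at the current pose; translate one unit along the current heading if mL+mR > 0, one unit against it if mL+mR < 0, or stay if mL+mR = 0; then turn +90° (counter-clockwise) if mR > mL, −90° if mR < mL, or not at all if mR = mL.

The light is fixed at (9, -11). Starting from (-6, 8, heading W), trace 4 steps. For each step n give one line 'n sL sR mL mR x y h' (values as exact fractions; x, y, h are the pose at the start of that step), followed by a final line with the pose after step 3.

n=0: pose=(-6,8,W); sL=160/613, sR=160/689; mL=-42960/422357, mR=159280/422357; mL+mR=116320/422357 → advance +1; mR−mL=202240/422357 → turn +1·90°
n=1: pose=(-7,8,S); sL=80/257, sR=80/289; mL=-9000/74273, mR=33400/74273; mL+mR=24400/74273 → advance +1; mR−mL=42400/74273 → turn +1·90°
n=2: pose=(-7,7,E); sL=160/557, sR=32/97; mL=-10064/54029, mR=24432/54029; mL+mR=14368/54029 → advance +1; mR−mL=34496/54029 → turn +1·90°
n=3: pose=(-6,7,N); sL=10/41, sR=40/149; mL=-895/6109, mR=2310/6109; mL+mR=1415/6109 → advance +1; mR−mL=3205/6109 → turn +1·90°

0 160/613 160/689 -42960/422357 159280/422357 -6 8 W
1 80/257 80/289 -9000/74273 33400/74273 -7 8 S
2 160/557 32/97 -10064/54029 24432/54029 -7 7 E
3 10/41 40/149 -895/6109 2310/6109 -6 7 N
final -6 8 W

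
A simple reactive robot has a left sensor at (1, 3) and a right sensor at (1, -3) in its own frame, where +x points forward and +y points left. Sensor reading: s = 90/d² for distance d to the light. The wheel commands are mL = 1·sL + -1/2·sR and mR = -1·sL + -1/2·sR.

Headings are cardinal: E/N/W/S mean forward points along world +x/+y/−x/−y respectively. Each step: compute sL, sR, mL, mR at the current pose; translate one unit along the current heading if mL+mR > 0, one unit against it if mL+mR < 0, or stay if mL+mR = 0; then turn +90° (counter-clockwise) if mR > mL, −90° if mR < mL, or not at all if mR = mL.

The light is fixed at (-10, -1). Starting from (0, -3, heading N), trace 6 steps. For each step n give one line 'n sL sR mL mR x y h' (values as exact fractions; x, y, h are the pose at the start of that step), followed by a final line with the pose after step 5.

0 9/5 9/17 261/170 -351/170 0 -3 N
1 90/121 90/157 8685/18997 -19575/18997 0 -4 E
2 9/16 45/26 -63/208 -297/208 -1 -4 S
3 90/89 18/13 369/1157 -1971/1157 -1 -3 W
4 9/5 9/17 261/170 -351/170 0 -3 N
5 90/121 90/157 8685/18997 -19575/18997 0 -4 E
final -1 -4 S

n=0: pose=(0,-3,N); sL=9/5, sR=9/17; mL=261/170, mR=-351/170; mL+mR=-9/17 → advance -1; mR−mL=-18/5 → turn -1·90°
n=1: pose=(0,-4,E); sL=90/121, sR=90/157; mL=8685/18997, mR=-19575/18997; mL+mR=-90/157 → advance -1; mR−mL=-180/121 → turn -1·90°
n=2: pose=(-1,-4,S); sL=9/16, sR=45/26; mL=-63/208, mR=-297/208; mL+mR=-45/26 → advance -1; mR−mL=-9/8 → turn -1·90°
n=3: pose=(-1,-3,W); sL=90/89, sR=18/13; mL=369/1157, mR=-1971/1157; mL+mR=-18/13 → advance -1; mR−mL=-180/89 → turn -1·90°
n=4: pose=(0,-3,N); sL=9/5, sR=9/17; mL=261/170, mR=-351/170; mL+mR=-9/17 → advance -1; mR−mL=-18/5 → turn -1·90°
n=5: pose=(0,-4,E); sL=90/121, sR=90/157; mL=8685/18997, mR=-19575/18997; mL+mR=-90/157 → advance -1; mR−mL=-180/121 → turn -1·90°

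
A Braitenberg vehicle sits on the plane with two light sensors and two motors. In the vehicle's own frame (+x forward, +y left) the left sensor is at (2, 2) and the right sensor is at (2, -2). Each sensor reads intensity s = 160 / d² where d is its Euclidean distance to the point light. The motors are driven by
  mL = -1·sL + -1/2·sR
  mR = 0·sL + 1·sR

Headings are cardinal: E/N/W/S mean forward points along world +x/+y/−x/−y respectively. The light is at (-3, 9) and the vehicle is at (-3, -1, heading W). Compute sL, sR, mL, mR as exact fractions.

left sensor world pos  = (-5, -3); dL² = 148
right sensor world pos = (-5, 1); dR² = 68
sL = 160/148 = 40/37
sR = 160/68 = 40/17
mL = -1·sL + -1/2·sR = -1420/629
mR = 0·sL + 1·sR = 40/17

40/37 40/17 -1420/629 40/17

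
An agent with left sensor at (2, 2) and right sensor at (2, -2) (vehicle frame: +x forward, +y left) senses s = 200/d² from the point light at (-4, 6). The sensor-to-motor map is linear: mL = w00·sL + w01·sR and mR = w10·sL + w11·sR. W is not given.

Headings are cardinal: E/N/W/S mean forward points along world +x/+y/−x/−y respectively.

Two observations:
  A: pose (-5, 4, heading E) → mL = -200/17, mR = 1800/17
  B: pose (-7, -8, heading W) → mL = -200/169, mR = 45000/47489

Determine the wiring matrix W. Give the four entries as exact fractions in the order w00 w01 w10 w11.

0 -1 1/2 1/2

obs A: pose=(-5,4,E) → sL=200, sR=200/17, mL=-200/17, mR=1800/17
obs B: pose=(-7,-8,W) → sL=200/281, sR=200/169, mL=-200/169, mR=45000/47489
sensor matrix S = [[200, 200/17], [200/281, 200/169]]; det S = 184320000/807313
solve [mL_A; mL_B] = S·[w00; w01] and [mR_A; mR_B] = S·[w10; w11]:
  w00 = 0, w01 = -1, w10 = 1/2, w11 = 1/2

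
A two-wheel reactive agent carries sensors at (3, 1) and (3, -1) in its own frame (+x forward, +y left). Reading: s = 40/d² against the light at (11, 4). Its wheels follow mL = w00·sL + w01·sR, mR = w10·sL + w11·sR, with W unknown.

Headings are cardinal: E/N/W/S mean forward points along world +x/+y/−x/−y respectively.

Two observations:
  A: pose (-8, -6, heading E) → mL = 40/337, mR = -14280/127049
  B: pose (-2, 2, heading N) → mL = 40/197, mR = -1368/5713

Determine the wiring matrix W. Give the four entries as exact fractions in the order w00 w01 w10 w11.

obs A: pose=(-8,-6,E) → sL=40/337, sR=40/377, mL=40/337, mR=-14280/127049
obs B: pose=(-2,2,N) → sL=40/197, sR=8/29, mL=40/197, mR=-1368/5713
sensor matrix S = [[40/337, 40/377], [40/197, 8/29]]; det S = 280320/25028653
solve [mL_A; mL_B] = S·[w00; w01] and [mR_A; mR_B] = S·[w10; w11]:
  w00 = 1, w01 = 0, w10 = -1/2, w11 = -1/2

1 0 -1/2 -1/2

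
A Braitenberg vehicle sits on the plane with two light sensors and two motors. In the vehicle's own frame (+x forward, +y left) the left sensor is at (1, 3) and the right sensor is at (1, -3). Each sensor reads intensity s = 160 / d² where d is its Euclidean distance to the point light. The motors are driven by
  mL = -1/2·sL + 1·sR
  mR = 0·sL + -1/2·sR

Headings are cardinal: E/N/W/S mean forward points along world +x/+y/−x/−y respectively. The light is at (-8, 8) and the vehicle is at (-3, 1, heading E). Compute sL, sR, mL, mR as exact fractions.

40/13 20/17 -80/221 -10/17

left sensor world pos  = (-2, 4); dL² = 52
right sensor world pos = (-2, -2); dR² = 136
sL = 160/52 = 40/13
sR = 160/136 = 20/17
mL = -1/2·sL + 1·sR = -80/221
mR = 0·sL + -1/2·sR = -10/17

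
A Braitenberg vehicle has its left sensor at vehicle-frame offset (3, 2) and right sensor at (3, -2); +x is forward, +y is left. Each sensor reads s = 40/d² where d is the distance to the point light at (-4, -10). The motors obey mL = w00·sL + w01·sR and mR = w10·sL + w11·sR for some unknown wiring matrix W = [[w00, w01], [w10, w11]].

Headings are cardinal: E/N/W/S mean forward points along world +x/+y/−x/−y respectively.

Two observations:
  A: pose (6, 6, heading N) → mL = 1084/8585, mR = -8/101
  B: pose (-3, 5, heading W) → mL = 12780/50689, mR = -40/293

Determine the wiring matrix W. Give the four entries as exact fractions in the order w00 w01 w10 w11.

obs A: pose=(6,6,N) → sL=8/85, sR=8/101, mL=1084/8585, mR=-8/101
obs B: pose=(-3,5,W) → sL=40/173, sR=40/293, mL=12780/50689, mR=-40/293
sensor matrix S = [[8/85, 8/101], [40/173, 40/293]]; det S = -475648/87033013
solve [mL_A; mL_B] = S·[w00; w01] and [mR_A; mR_B] = S·[w10; w11]:
  w00 = 1/2, w01 = 1, w10 = 0, w11 = -1

1/2 1 0 -1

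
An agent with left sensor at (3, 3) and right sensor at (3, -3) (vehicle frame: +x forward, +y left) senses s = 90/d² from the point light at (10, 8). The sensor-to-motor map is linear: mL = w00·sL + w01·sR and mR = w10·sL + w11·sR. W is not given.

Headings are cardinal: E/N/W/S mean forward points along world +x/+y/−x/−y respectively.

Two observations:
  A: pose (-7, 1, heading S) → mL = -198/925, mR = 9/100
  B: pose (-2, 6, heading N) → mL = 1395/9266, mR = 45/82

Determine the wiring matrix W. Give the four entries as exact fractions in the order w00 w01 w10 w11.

-1 1/2 0 1/2

obs A: pose=(-7,1,S) → sL=45/148, sR=9/50, mL=-198/925, mR=9/100
obs B: pose=(-2,6,N) → sL=45/113, sR=45/41, mL=1395/9266, mR=45/82
sensor matrix S = [[45/148, 9/50], [45/113, 45/41]]; det S = 898371/3428420
solve [mL_A; mL_B] = S·[w00; w01] and [mR_A; mR_B] = S·[w10; w11]:
  w00 = -1, w01 = 1/2, w10 = 0, w11 = 1/2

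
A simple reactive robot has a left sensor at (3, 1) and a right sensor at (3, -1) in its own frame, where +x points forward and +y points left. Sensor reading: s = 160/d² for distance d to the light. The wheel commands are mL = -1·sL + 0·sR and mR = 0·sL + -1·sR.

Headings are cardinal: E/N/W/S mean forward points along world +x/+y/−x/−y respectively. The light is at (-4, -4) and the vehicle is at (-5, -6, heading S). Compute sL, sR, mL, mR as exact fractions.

32/5 160/29 -32/5 -160/29

left sensor world pos  = (-4, -9); dL² = 25
right sensor world pos = (-6, -9); dR² = 29
sL = 160/25 = 32/5
sR = 160/29 = 160/29
mL = -1·sL + 0·sR = -32/5
mR = 0·sL + -1·sR = -160/29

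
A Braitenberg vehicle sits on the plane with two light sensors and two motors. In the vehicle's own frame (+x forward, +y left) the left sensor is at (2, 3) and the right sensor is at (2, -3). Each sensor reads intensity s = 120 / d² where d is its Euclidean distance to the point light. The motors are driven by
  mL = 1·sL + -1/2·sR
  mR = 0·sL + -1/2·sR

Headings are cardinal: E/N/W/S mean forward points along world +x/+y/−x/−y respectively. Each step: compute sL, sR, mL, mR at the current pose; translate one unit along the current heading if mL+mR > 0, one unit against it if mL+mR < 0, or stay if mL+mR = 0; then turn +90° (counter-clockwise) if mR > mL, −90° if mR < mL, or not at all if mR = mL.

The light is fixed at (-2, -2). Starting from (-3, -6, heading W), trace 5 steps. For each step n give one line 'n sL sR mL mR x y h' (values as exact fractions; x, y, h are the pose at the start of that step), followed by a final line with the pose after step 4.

0 60/29 12 -114/29 -6 -3 -6 W
1 120/13 120/13 60/13 -60/13 -2 -6 N
2 24 120/53 1212/53 -60/53 -2 -6 E
3 30/13 3 21/26 -3/2 -1 -6 S
4 120/37 120 -2100/37 -60 -1 -5 W
final 0 -5 N

n=0: pose=(-3,-6,W); sL=60/29, sR=12; mL=-114/29, mR=-6; mL+mR=-288/29 → advance -1; mR−mL=-60/29 → turn -1·90°
n=1: pose=(-2,-6,N); sL=120/13, sR=120/13; mL=60/13, mR=-60/13; mL+mR=0 → advance +0; mR−mL=-120/13 → turn -1·90°
n=2: pose=(-2,-6,E); sL=24, sR=120/53; mL=1212/53, mR=-60/53; mL+mR=1152/53 → advance +1; mR−mL=-24 → turn -1·90°
n=3: pose=(-1,-6,S); sL=30/13, sR=3; mL=21/26, mR=-3/2; mL+mR=-9/13 → advance -1; mR−mL=-30/13 → turn -1·90°
n=4: pose=(-1,-5,W); sL=120/37, sR=120; mL=-2100/37, mR=-60; mL+mR=-4320/37 → advance -1; mR−mL=-120/37 → turn -1·90°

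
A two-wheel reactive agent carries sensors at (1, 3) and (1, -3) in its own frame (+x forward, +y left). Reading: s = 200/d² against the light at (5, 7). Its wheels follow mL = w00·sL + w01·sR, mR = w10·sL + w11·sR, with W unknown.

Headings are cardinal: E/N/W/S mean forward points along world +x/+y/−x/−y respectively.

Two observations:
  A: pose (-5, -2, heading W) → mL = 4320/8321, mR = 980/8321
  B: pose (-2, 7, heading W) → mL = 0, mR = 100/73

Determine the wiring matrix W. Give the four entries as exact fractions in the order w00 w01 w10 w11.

-1 1 1 -1/2

obs A: pose=(-5,-2,W) → sL=40/53, sR=200/157, mL=4320/8321, mR=980/8321
obs B: pose=(-2,7,W) → sL=200/73, sR=200/73, mL=0, mR=100/73
sensor matrix S = [[40/53, 200/157], [200/73, 200/73]]; det S = -864000/607433
solve [mL_A; mL_B] = S·[w00; w01] and [mR_A; mR_B] = S·[w10; w11]:
  w00 = -1, w01 = 1, w10 = 1, w11 = -1/2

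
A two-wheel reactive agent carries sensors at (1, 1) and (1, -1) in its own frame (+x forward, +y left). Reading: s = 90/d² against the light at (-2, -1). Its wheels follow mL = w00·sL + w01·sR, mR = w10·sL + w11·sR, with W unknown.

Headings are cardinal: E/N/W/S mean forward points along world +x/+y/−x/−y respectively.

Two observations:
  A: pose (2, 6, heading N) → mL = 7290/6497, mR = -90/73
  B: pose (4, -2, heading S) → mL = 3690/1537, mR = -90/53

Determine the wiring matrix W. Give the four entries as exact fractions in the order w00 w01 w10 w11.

obs A: pose=(2,6,N) → sL=90/73, sR=90/89, mL=7290/6497, mR=-90/73
obs B: pose=(4,-2,S) → sL=90/53, sR=90/29, mL=3690/1537, mR=-90/53
sensor matrix S = [[90/73, 90/89], [90/53, 90/29]]; det S = 21060000/9985889
solve [mL_A; mL_B] = S·[w00; w01] and [mR_A; mR_B] = S·[w10; w11]:
  w00 = 1/2, w01 = 1/2, w10 = -1, w11 = 0

1/2 1/2 -1 0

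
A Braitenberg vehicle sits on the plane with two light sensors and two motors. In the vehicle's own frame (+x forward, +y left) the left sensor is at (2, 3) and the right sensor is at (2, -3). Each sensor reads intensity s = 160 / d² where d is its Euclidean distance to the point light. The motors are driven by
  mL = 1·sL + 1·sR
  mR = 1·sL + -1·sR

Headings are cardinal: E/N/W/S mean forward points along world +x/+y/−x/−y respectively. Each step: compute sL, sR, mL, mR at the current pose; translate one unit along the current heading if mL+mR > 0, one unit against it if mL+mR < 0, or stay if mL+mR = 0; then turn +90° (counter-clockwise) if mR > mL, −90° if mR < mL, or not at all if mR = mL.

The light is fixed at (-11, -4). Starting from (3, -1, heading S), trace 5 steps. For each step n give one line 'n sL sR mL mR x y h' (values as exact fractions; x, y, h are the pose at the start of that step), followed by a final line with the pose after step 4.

n=0: pose=(3,-1,S); sL=16/29, sR=80/61; mL=3296/1769, mR=-1344/1769; mL+mR=32/29 → advance +1; mR−mL=-160/61 → turn -1·90°
n=1: pose=(3,-2,W); sL=32/29, sR=160/169; mL=10048/4901, mR=768/4901; mL+mR=64/29 → advance +1; mR−mL=-320/169 → turn -1·90°
n=2: pose=(2,-2,N); sL=40/29, sR=10/17; mL=970/493, mR=390/493; mL+mR=80/29 → advance +1; mR−mL=-20/17 → turn -1·90°
n=3: pose=(2,-1,E); sL=160/261, sR=32/45; mL=192/145, mR=-128/1305; mL+mR=320/261 → advance +1; mR−mL=-64/45 → turn -1·90°
n=4: pose=(3,-1,S); sL=16/29, sR=80/61; mL=3296/1769, mR=-1344/1769; mL+mR=32/29 → advance +1; mR−mL=-160/61 → turn -1·90°

0 16/29 80/61 3296/1769 -1344/1769 3 -1 S
1 32/29 160/169 10048/4901 768/4901 3 -2 W
2 40/29 10/17 970/493 390/493 2 -2 N
3 160/261 32/45 192/145 -128/1305 2 -1 E
4 16/29 80/61 3296/1769 -1344/1769 3 -1 S
final 3 -2 W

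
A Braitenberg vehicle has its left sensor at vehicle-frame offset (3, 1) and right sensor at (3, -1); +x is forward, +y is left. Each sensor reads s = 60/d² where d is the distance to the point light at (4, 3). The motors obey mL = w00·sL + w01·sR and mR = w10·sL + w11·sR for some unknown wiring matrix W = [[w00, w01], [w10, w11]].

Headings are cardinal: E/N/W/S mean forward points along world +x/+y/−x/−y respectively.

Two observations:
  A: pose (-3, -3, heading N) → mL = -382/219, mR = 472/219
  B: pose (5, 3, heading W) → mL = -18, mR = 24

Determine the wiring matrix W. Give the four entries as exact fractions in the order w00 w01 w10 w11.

-1/2 -1 1 1

obs A: pose=(-3,-3,N) → sL=60/73, sR=4/3, mL=-382/219, mR=472/219
obs B: pose=(5,3,W) → sL=12, sR=12, mL=-18, mR=24
sensor matrix S = [[60/73, 4/3], [12, 12]]; det S = -448/73
solve [mL_A; mL_B] = S·[w00; w01] and [mR_A; mR_B] = S·[w10; w11]:
  w00 = -1/2, w01 = -1, w10 = 1, w11 = 1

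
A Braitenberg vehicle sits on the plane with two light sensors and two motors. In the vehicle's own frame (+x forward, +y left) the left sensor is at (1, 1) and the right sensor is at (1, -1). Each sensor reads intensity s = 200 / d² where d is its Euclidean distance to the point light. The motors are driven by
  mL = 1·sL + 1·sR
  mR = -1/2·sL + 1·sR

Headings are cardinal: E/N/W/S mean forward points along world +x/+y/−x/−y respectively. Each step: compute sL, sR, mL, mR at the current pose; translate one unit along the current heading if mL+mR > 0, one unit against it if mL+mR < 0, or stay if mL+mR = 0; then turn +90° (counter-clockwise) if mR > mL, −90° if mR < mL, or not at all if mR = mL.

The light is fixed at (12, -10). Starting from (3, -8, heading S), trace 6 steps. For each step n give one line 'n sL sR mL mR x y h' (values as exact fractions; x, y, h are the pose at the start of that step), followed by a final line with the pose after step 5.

0 40/13 200/101 6640/1313 580/1313 3 -8 S
1 2 25/13 51/13 12/13 3 -9 W
2 8/5 40/17 336/85 132/85 2 -9 N
3 20/9 100/41 1720/369 490/369 2 -8 E
4 40/13 200/101 6640/1313 580/1313 3 -8 S
5 2 25/13 51/13 12/13 3 -9 W
final 2 -9 N

n=0: pose=(3,-8,S); sL=40/13, sR=200/101; mL=6640/1313, mR=580/1313; mL+mR=7220/1313 → advance +1; mR−mL=-60/13 → turn -1·90°
n=1: pose=(3,-9,W); sL=2, sR=25/13; mL=51/13, mR=12/13; mL+mR=63/13 → advance +1; mR−mL=-3 → turn -1·90°
n=2: pose=(2,-9,N); sL=8/5, sR=40/17; mL=336/85, mR=132/85; mL+mR=468/85 → advance +1; mR−mL=-12/5 → turn -1·90°
n=3: pose=(2,-8,E); sL=20/9, sR=100/41; mL=1720/369, mR=490/369; mL+mR=2210/369 → advance +1; mR−mL=-10/3 → turn -1·90°
n=4: pose=(3,-8,S); sL=40/13, sR=200/101; mL=6640/1313, mR=580/1313; mL+mR=7220/1313 → advance +1; mR−mL=-60/13 → turn -1·90°
n=5: pose=(3,-9,W); sL=2, sR=25/13; mL=51/13, mR=12/13; mL+mR=63/13 → advance +1; mR−mL=-3 → turn -1·90°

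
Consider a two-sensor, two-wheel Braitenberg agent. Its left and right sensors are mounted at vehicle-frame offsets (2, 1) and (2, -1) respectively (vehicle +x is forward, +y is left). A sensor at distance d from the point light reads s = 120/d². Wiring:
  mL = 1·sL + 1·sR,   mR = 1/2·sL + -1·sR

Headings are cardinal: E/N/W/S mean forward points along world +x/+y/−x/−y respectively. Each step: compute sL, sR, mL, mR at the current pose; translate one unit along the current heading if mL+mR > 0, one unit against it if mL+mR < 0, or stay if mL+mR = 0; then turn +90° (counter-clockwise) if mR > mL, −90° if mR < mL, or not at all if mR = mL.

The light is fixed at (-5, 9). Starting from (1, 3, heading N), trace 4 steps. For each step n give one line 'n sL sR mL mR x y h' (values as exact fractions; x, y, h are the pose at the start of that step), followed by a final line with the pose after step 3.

0 120/41 24/13 2544/533 -204/533 1 3 N
1 3/2 6/5 27/10 -9/20 1 4 E
2 120/113 24/17 4752/1921 -1692/1921 2 4 S
3 60/37 12/5 744/185 -294/185 2 3 W
final 1 3 N

n=0: pose=(1,3,N); sL=120/41, sR=24/13; mL=2544/533, mR=-204/533; mL+mR=180/41 → advance +1; mR−mL=-2748/533 → turn -1·90°
n=1: pose=(1,4,E); sL=3/2, sR=6/5; mL=27/10, mR=-9/20; mL+mR=9/4 → advance +1; mR−mL=-63/20 → turn -1·90°
n=2: pose=(2,4,S); sL=120/113, sR=24/17; mL=4752/1921, mR=-1692/1921; mL+mR=180/113 → advance +1; mR−mL=-6444/1921 → turn -1·90°
n=3: pose=(2,3,W); sL=60/37, sR=12/5; mL=744/185, mR=-294/185; mL+mR=90/37 → advance +1; mR−mL=-1038/185 → turn -1·90°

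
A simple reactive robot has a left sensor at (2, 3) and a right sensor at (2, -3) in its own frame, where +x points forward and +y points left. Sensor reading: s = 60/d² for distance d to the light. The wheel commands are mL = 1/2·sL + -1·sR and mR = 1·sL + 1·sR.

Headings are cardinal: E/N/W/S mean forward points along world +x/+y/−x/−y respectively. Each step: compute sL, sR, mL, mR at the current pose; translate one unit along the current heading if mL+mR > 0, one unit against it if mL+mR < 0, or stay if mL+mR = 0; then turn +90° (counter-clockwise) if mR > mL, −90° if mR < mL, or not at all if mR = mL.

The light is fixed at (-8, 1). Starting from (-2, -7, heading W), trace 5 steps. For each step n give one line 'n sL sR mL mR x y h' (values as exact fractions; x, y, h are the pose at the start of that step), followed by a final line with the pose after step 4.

0 60/137 60/41 -6990/5617 10680/5617 -2 -7 W
1 15/41 15/26 -210/533 1005/1066 -3 -7 S
2 12/17 60/193 138/3281 3336/3281 -3 -8 E
3 30/29 6/13 21/377 564/377 -2 -8 N
4 60/137 60/41 -6990/5617 10680/5617 -2 -7 W
final -3 -7 S

n=0: pose=(-2,-7,W); sL=60/137, sR=60/41; mL=-6990/5617, mR=10680/5617; mL+mR=90/137 → advance +1; mR−mL=17670/5617 → turn +1·90°
n=1: pose=(-3,-7,S); sL=15/41, sR=15/26; mL=-210/533, mR=1005/1066; mL+mR=45/82 → advance +1; mR−mL=1425/1066 → turn +1·90°
n=2: pose=(-3,-8,E); sL=12/17, sR=60/193; mL=138/3281, mR=3336/3281; mL+mR=18/17 → advance +1; mR−mL=3198/3281 → turn +1·90°
n=3: pose=(-2,-8,N); sL=30/29, sR=6/13; mL=21/377, mR=564/377; mL+mR=45/29 → advance +1; mR−mL=543/377 → turn +1·90°
n=4: pose=(-2,-7,W); sL=60/137, sR=60/41; mL=-6990/5617, mR=10680/5617; mL+mR=90/137 → advance +1; mR−mL=17670/5617 → turn +1·90°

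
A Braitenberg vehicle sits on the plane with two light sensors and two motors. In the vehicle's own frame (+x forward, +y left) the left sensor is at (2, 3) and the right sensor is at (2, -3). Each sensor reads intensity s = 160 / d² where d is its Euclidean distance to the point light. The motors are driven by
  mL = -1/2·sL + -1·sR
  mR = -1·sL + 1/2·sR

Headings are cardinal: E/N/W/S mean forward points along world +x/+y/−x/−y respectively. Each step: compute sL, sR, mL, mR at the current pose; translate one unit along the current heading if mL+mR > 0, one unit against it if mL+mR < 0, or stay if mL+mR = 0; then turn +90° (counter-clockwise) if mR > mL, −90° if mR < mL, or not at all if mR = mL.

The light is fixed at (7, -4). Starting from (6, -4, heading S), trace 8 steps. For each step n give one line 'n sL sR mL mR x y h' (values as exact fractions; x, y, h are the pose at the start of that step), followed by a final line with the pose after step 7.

0 20 8 -18 -16 6 -4 S
1 160/17 32 -624/17 112/17 6 -3 E
2 80/17 16 -312/17 56/17 5 -3 N
3 32/5 32/5 -48/5 -16/5 5 -4 W
4 20 8 -18 -16 6 -4 S
5 160/17 32 -624/17 112/17 6 -3 E
6 80/17 16 -312/17 56/17 5 -3 N
7 32/5 32/5 -48/5 -16/5 5 -4 W
final 6 -4 S

n=0: pose=(6,-4,S); sL=20, sR=8; mL=-18, mR=-16; mL+mR=-34 → advance -1; mR−mL=2 → turn +1·90°
n=1: pose=(6,-3,E); sL=160/17, sR=32; mL=-624/17, mR=112/17; mL+mR=-512/17 → advance -1; mR−mL=736/17 → turn +1·90°
n=2: pose=(5,-3,N); sL=80/17, sR=16; mL=-312/17, mR=56/17; mL+mR=-256/17 → advance -1; mR−mL=368/17 → turn +1·90°
n=3: pose=(5,-4,W); sL=32/5, sR=32/5; mL=-48/5, mR=-16/5; mL+mR=-64/5 → advance -1; mR−mL=32/5 → turn +1·90°
n=4: pose=(6,-4,S); sL=20, sR=8; mL=-18, mR=-16; mL+mR=-34 → advance -1; mR−mL=2 → turn +1·90°
n=5: pose=(6,-3,E); sL=160/17, sR=32; mL=-624/17, mR=112/17; mL+mR=-512/17 → advance -1; mR−mL=736/17 → turn +1·90°
n=6: pose=(5,-3,N); sL=80/17, sR=16; mL=-312/17, mR=56/17; mL+mR=-256/17 → advance -1; mR−mL=368/17 → turn +1·90°
n=7: pose=(5,-4,W); sL=32/5, sR=32/5; mL=-48/5, mR=-16/5; mL+mR=-64/5 → advance -1; mR−mL=32/5 → turn +1·90°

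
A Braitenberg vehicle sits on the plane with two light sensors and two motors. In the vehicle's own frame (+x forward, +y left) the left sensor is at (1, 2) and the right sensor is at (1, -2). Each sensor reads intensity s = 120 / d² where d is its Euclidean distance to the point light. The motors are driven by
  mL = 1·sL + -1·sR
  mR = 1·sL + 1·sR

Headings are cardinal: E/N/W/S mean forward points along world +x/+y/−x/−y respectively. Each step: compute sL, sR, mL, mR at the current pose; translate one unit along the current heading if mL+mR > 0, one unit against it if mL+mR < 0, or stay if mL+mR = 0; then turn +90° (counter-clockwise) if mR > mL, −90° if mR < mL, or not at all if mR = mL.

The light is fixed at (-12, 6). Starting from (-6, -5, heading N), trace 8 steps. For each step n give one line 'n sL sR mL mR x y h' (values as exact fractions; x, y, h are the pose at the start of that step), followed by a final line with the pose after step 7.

0 30/29 30/41 360/1189 2100/1189 -6 -5 N
1 120/169 120/89 -9600/15041 30960/15041 -6 -4 W
2 12/17 12/13 -48/221 360/221 -7 -4 S
3 40/39 24/41 704/1599 2576/1599 -7 -5 E
4 30/29 30/41 360/1189 2100/1189 -6 -5 N
5 120/169 120/89 -9600/15041 30960/15041 -6 -4 W
6 12/17 12/13 -48/221 360/221 -7 -4 S
7 40/39 24/41 704/1599 2576/1599 -7 -5 E
final -6 -5 N

n=0: pose=(-6,-5,N); sL=30/29, sR=30/41; mL=360/1189, mR=2100/1189; mL+mR=60/29 → advance +1; mR−mL=60/41 → turn +1·90°
n=1: pose=(-6,-4,W); sL=120/169, sR=120/89; mL=-9600/15041, mR=30960/15041; mL+mR=240/169 → advance +1; mR−mL=240/89 → turn +1·90°
n=2: pose=(-7,-4,S); sL=12/17, sR=12/13; mL=-48/221, mR=360/221; mL+mR=24/17 → advance +1; mR−mL=24/13 → turn +1·90°
n=3: pose=(-7,-5,E); sL=40/39, sR=24/41; mL=704/1599, mR=2576/1599; mL+mR=80/39 → advance +1; mR−mL=48/41 → turn +1·90°
n=4: pose=(-6,-5,N); sL=30/29, sR=30/41; mL=360/1189, mR=2100/1189; mL+mR=60/29 → advance +1; mR−mL=60/41 → turn +1·90°
n=5: pose=(-6,-4,W); sL=120/169, sR=120/89; mL=-9600/15041, mR=30960/15041; mL+mR=240/169 → advance +1; mR−mL=240/89 → turn +1·90°
n=6: pose=(-7,-4,S); sL=12/17, sR=12/13; mL=-48/221, mR=360/221; mL+mR=24/17 → advance +1; mR−mL=24/13 → turn +1·90°
n=7: pose=(-7,-5,E); sL=40/39, sR=24/41; mL=704/1599, mR=2576/1599; mL+mR=80/39 → advance +1; mR−mL=48/41 → turn +1·90°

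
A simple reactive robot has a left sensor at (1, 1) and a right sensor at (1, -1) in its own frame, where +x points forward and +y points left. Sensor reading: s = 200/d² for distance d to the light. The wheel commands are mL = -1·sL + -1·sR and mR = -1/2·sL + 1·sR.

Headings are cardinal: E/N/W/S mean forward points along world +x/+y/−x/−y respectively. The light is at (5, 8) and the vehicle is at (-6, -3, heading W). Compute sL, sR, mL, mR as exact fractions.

left sensor world pos  = (-7, -4); dL² = 288
right sensor world pos = (-7, -2); dR² = 244
sL = 200/288 = 25/36
sR = 200/244 = 50/61
mL = -1·sL + -1·sR = -3325/2196
mR = -1/2·sL + 1·sR = 2075/4392

25/36 50/61 -3325/2196 2075/4392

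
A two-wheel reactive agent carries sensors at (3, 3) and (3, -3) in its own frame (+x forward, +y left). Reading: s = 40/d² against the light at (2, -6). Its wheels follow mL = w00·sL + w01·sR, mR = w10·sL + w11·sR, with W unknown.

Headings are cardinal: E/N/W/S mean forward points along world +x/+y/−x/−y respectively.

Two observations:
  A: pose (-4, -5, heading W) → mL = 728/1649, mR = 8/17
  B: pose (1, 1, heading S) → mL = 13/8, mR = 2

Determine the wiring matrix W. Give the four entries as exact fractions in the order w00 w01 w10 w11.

1/2 1/2 1 0

obs A: pose=(-4,-5,W) → sL=8/17, sR=40/97, mL=728/1649, mR=8/17
obs B: pose=(1,1,S) → sL=2, sR=5/4, mL=13/8, mR=2
sensor matrix S = [[8/17, 40/97], [2, 5/4]]; det S = -390/1649
solve [mL_A; mL_B] = S·[w00; w01] and [mR_A; mR_B] = S·[w10; w11]:
  w00 = 1/2, w01 = 1/2, w10 = 1, w11 = 0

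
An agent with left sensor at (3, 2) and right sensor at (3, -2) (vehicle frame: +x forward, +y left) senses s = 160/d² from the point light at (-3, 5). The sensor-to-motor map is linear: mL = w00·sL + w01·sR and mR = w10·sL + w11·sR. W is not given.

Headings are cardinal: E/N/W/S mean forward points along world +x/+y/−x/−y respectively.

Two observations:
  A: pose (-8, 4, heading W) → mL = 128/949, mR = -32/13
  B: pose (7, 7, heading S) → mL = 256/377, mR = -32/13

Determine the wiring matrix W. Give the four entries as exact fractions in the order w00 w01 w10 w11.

-1/2 1/2 0 -1

obs A: pose=(-8,4,W) → sL=160/73, sR=32/13, mL=128/949, mR=-32/13
obs B: pose=(7,7,S) → sL=32/29, sR=32/13, mL=256/377, mR=-32/13
sensor matrix S = [[160/73, 32/13], [32/29, 32/13]]; det S = 73728/27521
solve [mL_A; mL_B] = S·[w00; w01] and [mR_A; mR_B] = S·[w10; w11]:
  w00 = -1/2, w01 = 1/2, w10 = 0, w11 = -1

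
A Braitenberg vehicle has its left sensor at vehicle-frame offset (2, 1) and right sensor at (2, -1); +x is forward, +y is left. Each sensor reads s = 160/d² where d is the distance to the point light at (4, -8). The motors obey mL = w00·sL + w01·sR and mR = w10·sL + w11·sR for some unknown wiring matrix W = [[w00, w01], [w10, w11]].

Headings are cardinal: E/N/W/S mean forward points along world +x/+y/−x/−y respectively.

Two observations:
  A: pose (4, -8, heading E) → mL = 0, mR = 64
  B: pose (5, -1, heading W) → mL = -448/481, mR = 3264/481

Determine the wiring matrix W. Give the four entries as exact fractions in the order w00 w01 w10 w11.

-1/2 1/2 1 1

obs A: pose=(4,-8,E) → sL=32, sR=32, mL=0, mR=64
obs B: pose=(5,-1,W) → sL=160/37, sR=32/13, mL=-448/481, mR=3264/481
sensor matrix S = [[32, 32], [160/37, 32/13]]; det S = -28672/481
solve [mL_A; mL_B] = S·[w00; w01] and [mR_A; mR_B] = S·[w10; w11]:
  w00 = -1/2, w01 = 1/2, w10 = 1, w11 = 1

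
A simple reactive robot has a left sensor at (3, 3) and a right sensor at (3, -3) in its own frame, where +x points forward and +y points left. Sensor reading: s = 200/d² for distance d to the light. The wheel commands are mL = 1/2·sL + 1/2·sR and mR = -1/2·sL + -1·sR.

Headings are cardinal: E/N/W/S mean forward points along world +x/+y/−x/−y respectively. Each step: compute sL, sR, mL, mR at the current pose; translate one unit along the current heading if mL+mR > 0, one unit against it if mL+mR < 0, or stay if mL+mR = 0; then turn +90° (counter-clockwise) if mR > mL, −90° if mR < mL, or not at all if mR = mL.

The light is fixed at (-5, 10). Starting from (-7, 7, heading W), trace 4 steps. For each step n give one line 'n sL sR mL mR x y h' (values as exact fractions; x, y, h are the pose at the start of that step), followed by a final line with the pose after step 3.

0 200/61 8 344/61 -588/61 -7 7 W
1 25/2 50 125/4 -225/4 -6 7 N
2 40 200/53 1160/53 -1260/53 -6 6 E
3 4 100/37 124/37 -174/37 -7 6 S
final -7 7 W

n=0: pose=(-7,7,W); sL=200/61, sR=8; mL=344/61, mR=-588/61; mL+mR=-4 → advance -1; mR−mL=-932/61 → turn -1·90°
n=1: pose=(-6,7,N); sL=25/2, sR=50; mL=125/4, mR=-225/4; mL+mR=-25 → advance -1; mR−mL=-175/2 → turn -1·90°
n=2: pose=(-6,6,E); sL=40, sR=200/53; mL=1160/53, mR=-1260/53; mL+mR=-100/53 → advance -1; mR−mL=-2420/53 → turn -1·90°
n=3: pose=(-7,6,S); sL=4, sR=100/37; mL=124/37, mR=-174/37; mL+mR=-50/37 → advance -1; mR−mL=-298/37 → turn -1·90°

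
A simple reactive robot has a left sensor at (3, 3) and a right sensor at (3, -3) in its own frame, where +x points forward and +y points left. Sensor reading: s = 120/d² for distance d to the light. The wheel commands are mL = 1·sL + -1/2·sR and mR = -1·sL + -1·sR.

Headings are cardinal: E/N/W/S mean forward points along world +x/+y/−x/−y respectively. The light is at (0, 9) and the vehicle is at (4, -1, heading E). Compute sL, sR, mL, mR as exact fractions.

60/49 60/109 5070/5341 -9480/5341

left sensor world pos  = (7, 2); dL² = 98
right sensor world pos = (7, -4); dR² = 218
sL = 120/98 = 60/49
sR = 120/218 = 60/109
mL = 1·sL + -1/2·sR = 5070/5341
mR = -1·sL + -1·sR = -9480/5341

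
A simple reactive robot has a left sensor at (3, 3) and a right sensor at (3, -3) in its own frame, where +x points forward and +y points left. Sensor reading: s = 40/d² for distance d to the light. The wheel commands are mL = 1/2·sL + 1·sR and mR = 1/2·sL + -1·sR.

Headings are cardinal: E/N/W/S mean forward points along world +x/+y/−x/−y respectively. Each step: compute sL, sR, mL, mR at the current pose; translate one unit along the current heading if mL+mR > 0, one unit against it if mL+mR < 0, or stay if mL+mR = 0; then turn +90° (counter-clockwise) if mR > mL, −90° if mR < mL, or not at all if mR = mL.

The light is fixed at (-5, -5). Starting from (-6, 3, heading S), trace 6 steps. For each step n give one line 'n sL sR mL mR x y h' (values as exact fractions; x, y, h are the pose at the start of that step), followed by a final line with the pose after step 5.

0 40/29 40/41 1980/1189 -340/1189 -6 3 S
1 5/4 10/29 225/232 65/232 -6 2 W
2 8/25 40/101 1404/2525 -596/2525 -7 2 N
3 20/61 20/13 1350/793 -1090/793 -7 3 E
4 40/29 40/41 1980/1189 -340/1189 -6 3 S
5 5/4 10/29 225/232 65/232 -6 2 W
final -7 2 N

n=0: pose=(-6,3,S); sL=40/29, sR=40/41; mL=1980/1189, mR=-340/1189; mL+mR=40/29 → advance +1; mR−mL=-80/41 → turn -1·90°
n=1: pose=(-6,2,W); sL=5/4, sR=10/29; mL=225/232, mR=65/232; mL+mR=5/4 → advance +1; mR−mL=-20/29 → turn -1·90°
n=2: pose=(-7,2,N); sL=8/25, sR=40/101; mL=1404/2525, mR=-596/2525; mL+mR=8/25 → advance +1; mR−mL=-80/101 → turn -1·90°
n=3: pose=(-7,3,E); sL=20/61, sR=20/13; mL=1350/793, mR=-1090/793; mL+mR=20/61 → advance +1; mR−mL=-40/13 → turn -1·90°
n=4: pose=(-6,3,S); sL=40/29, sR=40/41; mL=1980/1189, mR=-340/1189; mL+mR=40/29 → advance +1; mR−mL=-80/41 → turn -1·90°
n=5: pose=(-6,2,W); sL=5/4, sR=10/29; mL=225/232, mR=65/232; mL+mR=5/4 → advance +1; mR−mL=-20/29 → turn -1·90°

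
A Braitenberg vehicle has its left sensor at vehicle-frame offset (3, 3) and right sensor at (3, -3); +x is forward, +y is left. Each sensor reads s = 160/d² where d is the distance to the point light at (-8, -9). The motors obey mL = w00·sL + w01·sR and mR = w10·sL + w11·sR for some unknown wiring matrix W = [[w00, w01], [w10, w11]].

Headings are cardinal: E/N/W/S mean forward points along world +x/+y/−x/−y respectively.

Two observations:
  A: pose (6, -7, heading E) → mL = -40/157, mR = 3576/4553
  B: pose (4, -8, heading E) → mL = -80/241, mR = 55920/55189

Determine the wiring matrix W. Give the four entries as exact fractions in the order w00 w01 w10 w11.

obs A: pose=(6,-7,E) → sL=80/157, sR=16/29, mL=-40/157, mR=3576/4553
obs B: pose=(4,-8,E) → sL=160/241, sR=160/229, mL=-80/241, mR=55920/55189
sensor matrix S = [[80/157, 16/29], [160/241, 160/229]]; det S = -2580480/251275517
solve [mL_A; mL_B] = S·[w00; w01] and [mR_A; mR_B] = S·[w10; w11]:
  w00 = -1/2, w01 = 0, w10 = 1, w11 = 1/2

-1/2 0 1 1/2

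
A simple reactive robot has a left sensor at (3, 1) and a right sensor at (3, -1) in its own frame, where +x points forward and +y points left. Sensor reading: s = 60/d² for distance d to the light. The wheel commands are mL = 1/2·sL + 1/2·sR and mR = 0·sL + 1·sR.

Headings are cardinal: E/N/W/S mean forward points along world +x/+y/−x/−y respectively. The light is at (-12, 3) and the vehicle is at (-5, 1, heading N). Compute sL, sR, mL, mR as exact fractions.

left sensor world pos  = (-6, 4); dL² = 37
right sensor world pos = (-4, 4); dR² = 65
sL = 60/37 = 60/37
sR = 60/65 = 12/13
mL = 1/2·sL + 1/2·sR = 612/481
mR = 0·sL + 1·sR = 12/13

60/37 12/13 612/481 12/13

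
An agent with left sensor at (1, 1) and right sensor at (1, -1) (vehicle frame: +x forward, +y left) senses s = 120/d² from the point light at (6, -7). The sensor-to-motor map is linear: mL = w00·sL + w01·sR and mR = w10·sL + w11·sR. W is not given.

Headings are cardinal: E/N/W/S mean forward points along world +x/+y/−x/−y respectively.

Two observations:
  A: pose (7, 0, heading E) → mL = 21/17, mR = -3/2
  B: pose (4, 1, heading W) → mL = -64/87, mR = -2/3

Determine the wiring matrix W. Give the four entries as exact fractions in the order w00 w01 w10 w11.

-1 1 0 -1/2

obs A: pose=(7,0,E) → sL=30/17, sR=3, mL=21/17, mR=-3/2
obs B: pose=(4,1,W) → sL=60/29, sR=4/3, mL=-64/87, mR=-2/3
sensor matrix S = [[30/17, 3], [60/29, 4/3]]; det S = -1900/493
solve [mL_A; mL_B] = S·[w00; w01] and [mR_A; mR_B] = S·[w10; w11]:
  w00 = -1, w01 = 1, w10 = 0, w11 = -1/2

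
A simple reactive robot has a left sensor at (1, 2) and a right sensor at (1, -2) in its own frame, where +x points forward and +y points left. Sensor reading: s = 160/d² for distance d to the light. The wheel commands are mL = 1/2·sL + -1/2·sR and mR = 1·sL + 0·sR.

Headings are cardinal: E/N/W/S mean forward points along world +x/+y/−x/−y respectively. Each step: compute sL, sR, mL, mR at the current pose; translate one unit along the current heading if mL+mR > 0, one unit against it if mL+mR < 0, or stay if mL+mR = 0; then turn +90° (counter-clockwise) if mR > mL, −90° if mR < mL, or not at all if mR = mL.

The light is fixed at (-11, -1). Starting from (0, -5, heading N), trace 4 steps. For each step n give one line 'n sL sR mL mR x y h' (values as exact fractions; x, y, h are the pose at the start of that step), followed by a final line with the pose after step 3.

0 16/9 80/89 352/801 16/9 0 -5 N
1 32/25 160/101 -384/2525 32/25 0 -4 W
2 1 2 -1/2 1 -1 -4 S
3 32/25 160/157 512/3925 32/25 -1 -5 E
final 0 -5 N

n=0: pose=(0,-5,N); sL=16/9, sR=80/89; mL=352/801, mR=16/9; mL+mR=592/267 → advance +1; mR−mL=1072/801 → turn +1·90°
n=1: pose=(0,-4,W); sL=32/25, sR=160/101; mL=-384/2525, mR=32/25; mL+mR=2848/2525 → advance +1; mR−mL=3616/2525 → turn +1·90°
n=2: pose=(-1,-4,S); sL=1, sR=2; mL=-1/2, mR=1; mL+mR=1/2 → advance +1; mR−mL=3/2 → turn +1·90°
n=3: pose=(-1,-5,E); sL=32/25, sR=160/157; mL=512/3925, mR=32/25; mL+mR=5536/3925 → advance +1; mR−mL=4512/3925 → turn +1·90°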